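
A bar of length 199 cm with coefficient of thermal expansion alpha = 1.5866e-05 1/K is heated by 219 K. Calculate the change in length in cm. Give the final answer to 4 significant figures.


dL = L0 * alpha * dT
dL = 199 * 1.5866e-05 * 219
dL = 0.6915 cm


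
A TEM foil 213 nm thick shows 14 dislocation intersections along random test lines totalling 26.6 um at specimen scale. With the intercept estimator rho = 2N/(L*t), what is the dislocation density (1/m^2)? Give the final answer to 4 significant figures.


rho = 2N / (L * t)
L = 26.6 um = 2.66e-05 m, t = 213 nm = 2.13e-07 m
rho = 2 * 14 / (2.66e-05 * 2.13e-07)
rho = 4.942e+12 1/m^2


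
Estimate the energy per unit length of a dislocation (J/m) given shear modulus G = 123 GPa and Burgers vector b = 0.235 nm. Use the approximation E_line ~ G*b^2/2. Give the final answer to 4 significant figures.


E = G*b^2/2
b = 0.235 nm = 2.35e-10 m
G = 123 GPa = 1.23e+11 Pa
E = 0.5 * 1.23e+11 * (2.35e-10)^2
E = 3.396e-09 J/m


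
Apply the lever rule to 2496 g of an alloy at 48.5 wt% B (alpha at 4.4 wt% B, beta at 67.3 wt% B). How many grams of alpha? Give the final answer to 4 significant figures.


f_alpha = (C_beta - C0) / (C_beta - C_alpha)
f_alpha = (67.3 - 48.5) / (67.3 - 4.4) = 0.298887
m_alpha = f_alpha * m_total = 0.298887 * 2496 = 746 g


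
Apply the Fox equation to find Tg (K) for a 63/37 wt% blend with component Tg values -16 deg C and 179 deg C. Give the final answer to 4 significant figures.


1/Tg = w1/Tg1 + w2/Tg2 (in Kelvin)
Tg1 = 257.15 K, Tg2 = 452.15 K
1/Tg = 0.63/257.15 + 0.37/452.15
Tg = 306 K


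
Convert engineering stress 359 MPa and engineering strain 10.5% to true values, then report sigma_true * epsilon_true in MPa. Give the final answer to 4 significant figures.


sigma_true = sigma_eng * (1 + epsilon_eng)
sigma_true = 359 * (1 + 0.105) = 396.695 MPa
epsilon_true = ln(1 + epsilon_eng)
epsilon_true = ln(1 + 0.105) = 0.0998453
sigma_true * epsilon_true = 396.695 * 0.0998453 = 39.61 MPa


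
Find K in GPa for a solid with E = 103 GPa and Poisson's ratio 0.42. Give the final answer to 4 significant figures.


K = E / (3*(1-2*nu))
K = 103 / (3*(1-2*0.42))
K = 214.6 GPa


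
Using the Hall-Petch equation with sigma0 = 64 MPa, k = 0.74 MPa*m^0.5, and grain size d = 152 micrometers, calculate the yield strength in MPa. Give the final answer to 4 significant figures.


sigma_y = sigma0 + k / sqrt(d)
d = 152 um = 1.52e-04 m
sigma_y = 64 + 0.74 / sqrt(1.52e-04)
sigma_y = 124 MPa


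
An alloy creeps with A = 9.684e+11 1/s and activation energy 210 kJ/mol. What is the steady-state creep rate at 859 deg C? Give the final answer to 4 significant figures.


rate = A * exp(-Q / (R*T))
T = 859 + 273.15 = 1132.15 K
rate = 9.684e+11 * exp(-210e3 / (8.314 * 1132.15))
rate = 198.1 1/s


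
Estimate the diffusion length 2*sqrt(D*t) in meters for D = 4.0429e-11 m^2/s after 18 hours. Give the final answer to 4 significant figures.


t = 18 hr = 64800 s
Diffusion length = 2*sqrt(D*t)
= 2*sqrt(4.0429e-11 * 64800)
= 3.237e-03 m


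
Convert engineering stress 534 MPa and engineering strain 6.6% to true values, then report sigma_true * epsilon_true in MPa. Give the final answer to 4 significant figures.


sigma_true = sigma_eng * (1 + epsilon_eng)
sigma_true = 534 * (1 + 0.066) = 569.244 MPa
epsilon_true = ln(1 + epsilon_eng)
epsilon_true = ln(1 + 0.066) = 0.0639133
sigma_true * epsilon_true = 569.244 * 0.0639133 = 36.38 MPa


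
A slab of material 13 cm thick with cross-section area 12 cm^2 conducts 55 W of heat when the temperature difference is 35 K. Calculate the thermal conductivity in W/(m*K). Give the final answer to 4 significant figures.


k = Q*L / (A*dT)
L = 0.13 m, A = 1.2e-03 m^2
k = 55 * 0.13 / (1.2e-03 * 35)
k = 170.2 W/(m*K)


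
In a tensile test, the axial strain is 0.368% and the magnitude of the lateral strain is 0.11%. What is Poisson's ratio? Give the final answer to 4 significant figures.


nu = -epsilon_lat / epsilon_axial
Lateral strain is contraction (negative), so using magnitudes:
nu = 0.11 / 0.368
nu = 0.2989


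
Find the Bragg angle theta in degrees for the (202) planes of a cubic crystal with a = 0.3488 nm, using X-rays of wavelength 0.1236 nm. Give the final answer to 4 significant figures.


d = a / sqrt(h^2+k^2+l^2)
d = 0.3488 / sqrt(8) = 0.123319 nm
lambda = 2*d*sin(theta)  =>  sin(theta) = lambda / (2*d)
sin(theta) = 0.1236 / (2 * 0.123319) = 0.501138
theta = 30.08 deg


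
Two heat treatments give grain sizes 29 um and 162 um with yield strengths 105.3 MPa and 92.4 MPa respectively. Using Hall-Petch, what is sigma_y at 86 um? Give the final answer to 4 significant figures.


sigma_y = sigma0 + k / sqrt(d)
1/sqrt(d1) = 1/sqrt(2.9e-05) = 185.695;  1/sqrt(d2) = 78.5674
k = (sigma1 - sigma2) / (1/sqrt(d1) - 1/sqrt(d2)) = (105.3 - 92.4) / (185.695 - 78.5674) = 0.120417 MPa*m^0.5
sigma0 = sigma1 - k/sqrt(d1) = 105.3 - 0.120417*185.695 = 82.9392 MPa
sigma_y(d3) = 82.9392 + 0.120417 / sqrt(8.6e-05) = 95.92 MPa


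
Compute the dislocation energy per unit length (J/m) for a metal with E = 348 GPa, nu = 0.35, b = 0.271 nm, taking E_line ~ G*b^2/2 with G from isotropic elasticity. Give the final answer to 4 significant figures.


Step 1: G = E / (2*(1+nu))
G = 348 / (2*(1+0.35)) = 128.889 GPa = 1.28889e+11 Pa
Step 2: E_line = G*b^2/2
b = 0.271 nm = 2.71e-10 m
E_line = 0.5 * 1.28889e+11 * (2.71e-10)^2 = 4.733e-09 J/m


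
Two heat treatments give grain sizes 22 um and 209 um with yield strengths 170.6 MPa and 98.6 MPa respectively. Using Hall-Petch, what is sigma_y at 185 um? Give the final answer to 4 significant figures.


sigma_y = sigma0 + k / sqrt(d)
1/sqrt(d1) = 1/sqrt(2.2e-05) = 213.201;  1/sqrt(d2) = 69.1714
k = (sigma1 - sigma2) / (1/sqrt(d1) - 1/sqrt(d2)) = (170.6 - 98.6) / (213.201 - 69.1714) = 0.499898 MPa*m^0.5
sigma0 = sigma1 - k/sqrt(d1) = 170.6 - 0.499898*213.201 = 64.0213 MPa
sigma_y(d3) = 64.0213 + 0.499898 / sqrt(1.85e-04) = 100.8 MPa


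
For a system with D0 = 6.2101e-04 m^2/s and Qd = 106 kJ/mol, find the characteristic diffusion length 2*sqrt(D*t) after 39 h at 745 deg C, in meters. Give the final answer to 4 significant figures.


Step 1: D = D0 * exp(-Qd/(R*T))
T = 1018.15 K
D = 6.2101e-04 * exp(-106e3 / (8.314 * 1018.15)) = 2.26325e-09 m^2/s
Step 2: L = 2*sqrt(D*t)
t = 39 h = 140400 s
L = 2*sqrt(2.26325e-09 * 140400) = 0.03565 m


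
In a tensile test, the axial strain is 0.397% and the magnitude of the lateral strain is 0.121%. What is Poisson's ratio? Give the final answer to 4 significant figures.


nu = -epsilon_lat / epsilon_axial
Lateral strain is contraction (negative), so using magnitudes:
nu = 0.121 / 0.397
nu = 0.3048


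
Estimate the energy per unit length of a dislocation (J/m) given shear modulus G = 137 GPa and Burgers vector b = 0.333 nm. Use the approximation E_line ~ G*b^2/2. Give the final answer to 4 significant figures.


E = G*b^2/2
b = 0.333 nm = 3.33e-10 m
G = 137 GPa = 1.37e+11 Pa
E = 0.5 * 1.37e+11 * (3.33e-10)^2
E = 7.596e-09 J/m


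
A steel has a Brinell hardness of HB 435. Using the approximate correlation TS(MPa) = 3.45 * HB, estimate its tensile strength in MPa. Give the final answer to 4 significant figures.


TS (MPa) = 3.45 * HB
TS = 3.45 * 435
TS = 1501 MPa


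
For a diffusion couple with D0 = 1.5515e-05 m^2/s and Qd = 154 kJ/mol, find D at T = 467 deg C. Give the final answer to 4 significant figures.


D = D0 * exp(-Qd / (R*T))
T = 740.15 K
D = 1.5515e-05 * exp(-154e3 / (8.314 * 740.15))
D = 2.099e-16 m^2/s


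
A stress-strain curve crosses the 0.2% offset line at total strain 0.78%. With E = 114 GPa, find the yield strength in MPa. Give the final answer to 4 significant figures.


Offset strain = 0.002
Elastic strain at yield = total_strain - offset = 7.8e-03 - 0.002 = 5.8e-03
sigma_y = E * elastic_strain = 114000 * 5.8e-03
sigma_y = 661.2 MPa


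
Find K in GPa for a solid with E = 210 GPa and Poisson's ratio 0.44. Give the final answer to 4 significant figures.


K = E / (3*(1-2*nu))
K = 210 / (3*(1-2*0.44))
K = 583.3 GPa


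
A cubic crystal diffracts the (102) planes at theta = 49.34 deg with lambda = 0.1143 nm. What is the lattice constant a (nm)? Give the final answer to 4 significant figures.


d = lambda / (2*sin(theta))
d = 0.1143 / (2*sin(49.34 deg))
d = 0.0753372 nm
a = d * sqrt(h^2+k^2+l^2) = 0.0753372 * sqrt(5)
a = 0.1685 nm


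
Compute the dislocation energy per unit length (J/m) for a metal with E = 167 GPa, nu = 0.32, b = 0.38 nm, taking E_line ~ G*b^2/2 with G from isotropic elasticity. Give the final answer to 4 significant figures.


Step 1: G = E / (2*(1+nu))
G = 167 / (2*(1+0.32)) = 63.2576 GPa = 6.32576e+10 Pa
Step 2: E_line = G*b^2/2
b = 0.38 nm = 3.8e-10 m
E_line = 0.5 * 6.32576e+10 * (3.8e-10)^2 = 4.567e-09 J/m


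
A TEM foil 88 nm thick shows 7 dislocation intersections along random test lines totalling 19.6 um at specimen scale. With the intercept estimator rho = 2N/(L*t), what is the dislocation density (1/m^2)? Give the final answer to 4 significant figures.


rho = 2N / (L * t)
L = 19.6 um = 1.96e-05 m, t = 88 nm = 8.8e-08 m
rho = 2 * 7 / (1.96e-05 * 8.8e-08)
rho = 8.117e+12 1/m^2


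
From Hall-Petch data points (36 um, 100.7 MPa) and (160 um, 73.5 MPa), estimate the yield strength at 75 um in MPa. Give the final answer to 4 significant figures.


sigma_y = sigma0 + k / sqrt(d)
1/sqrt(d1) = 1/sqrt(3.6e-05) = 166.667;  1/sqrt(d2) = 79.0569
k = (sigma1 - sigma2) / (1/sqrt(d1) - 1/sqrt(d2)) = (100.7 - 73.5) / (166.667 - 79.0569) = 0.310468 MPa*m^0.5
sigma0 = sigma1 - k/sqrt(d1) = 100.7 - 0.310468*166.667 = 48.9554 MPa
sigma_y(d3) = 48.9554 + 0.310468 / sqrt(7.5e-05) = 84.81 MPa


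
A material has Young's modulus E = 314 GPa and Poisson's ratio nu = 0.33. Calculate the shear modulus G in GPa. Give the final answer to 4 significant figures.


G = E / (2*(1+nu))
G = 314 / (2*(1+0.33))
G = 118 GPa


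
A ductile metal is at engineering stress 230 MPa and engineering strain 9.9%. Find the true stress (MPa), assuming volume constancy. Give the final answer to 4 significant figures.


sigma_true = sigma_eng * (1 + epsilon_eng)
sigma_true = 230 * (1 + 0.099)
sigma_true = 252.8 MPa


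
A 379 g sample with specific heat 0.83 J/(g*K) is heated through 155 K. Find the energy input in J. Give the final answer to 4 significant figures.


Q = m * cp * dT
Q = 379 * 0.83 * 155
Q = 48760 J


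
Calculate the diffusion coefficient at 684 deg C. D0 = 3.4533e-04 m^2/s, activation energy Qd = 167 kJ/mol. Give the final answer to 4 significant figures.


D = D0 * exp(-Qd / (R*T))
T = 957.15 K
D = 3.4533e-04 * exp(-167e3 / (8.314 * 957.15))
D = 2.656e-13 m^2/s


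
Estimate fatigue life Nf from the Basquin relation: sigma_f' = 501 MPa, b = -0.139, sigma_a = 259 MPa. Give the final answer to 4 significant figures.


sigma_a = sigma_f' * (2*Nf)^b
2*Nf = (sigma_a / sigma_f')^(1/b)
2*Nf = (259 / 501)^(1/-0.139)
2*Nf = 115.192
Nf = 57.6 cycles


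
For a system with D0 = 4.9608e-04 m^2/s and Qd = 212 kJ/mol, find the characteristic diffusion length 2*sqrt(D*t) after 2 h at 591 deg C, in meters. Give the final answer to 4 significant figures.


Step 1: D = D0 * exp(-Qd/(R*T))
T = 864.15 K
D = 4.9608e-04 * exp(-212e3 / (8.314 * 864.15)) = 7.59418e-17 m^2/s
Step 2: L = 2*sqrt(D*t)
t = 2 h = 7200 s
L = 2*sqrt(7.59418e-17 * 7200) = 1.479e-06 m


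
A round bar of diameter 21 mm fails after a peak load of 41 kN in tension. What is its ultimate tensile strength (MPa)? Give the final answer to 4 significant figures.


A0 = pi*(d/2)^2 = pi*(21/2)^2 = 346.361 mm^2
UTS = F_max / A0 = 41*1000 / 346.361
UTS = 118.4 MPa


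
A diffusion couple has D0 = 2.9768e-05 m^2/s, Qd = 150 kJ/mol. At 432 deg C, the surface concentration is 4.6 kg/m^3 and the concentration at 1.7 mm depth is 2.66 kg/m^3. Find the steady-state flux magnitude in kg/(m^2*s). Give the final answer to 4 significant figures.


Step 1: D = D0 * exp(-Qd/(R*T))
T = 432 + 273.15 = 705.15 K
D = 2.9768e-05 * exp(-150e3 / (8.314 * 705.15)) = 2.30123e-16 m^2/s
Step 2: J = D * (C1 - C2) / dx
J = 2.30123e-16 * (4.6 - 2.66) / 1.7e-03
J = 2.626e-13 kg/(m^2*s)


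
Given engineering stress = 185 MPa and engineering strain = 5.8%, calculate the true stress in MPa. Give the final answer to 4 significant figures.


sigma_true = sigma_eng * (1 + epsilon_eng)
sigma_true = 185 * (1 + 0.058)
sigma_true = 195.7 MPa


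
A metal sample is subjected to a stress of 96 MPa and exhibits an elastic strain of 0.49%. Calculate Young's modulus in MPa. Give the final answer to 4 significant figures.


E = sigma / epsilon
epsilon = 0.49% = 4.9e-03
E = 96 / 4.9e-03
E = 19590 MPa


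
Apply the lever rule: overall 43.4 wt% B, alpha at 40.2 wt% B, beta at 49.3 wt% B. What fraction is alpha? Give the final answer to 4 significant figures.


f_alpha = (C_beta - C0) / (C_beta - C_alpha)
f_alpha = (49.3 - 43.4) / (49.3 - 40.2)
f_alpha = 0.6484


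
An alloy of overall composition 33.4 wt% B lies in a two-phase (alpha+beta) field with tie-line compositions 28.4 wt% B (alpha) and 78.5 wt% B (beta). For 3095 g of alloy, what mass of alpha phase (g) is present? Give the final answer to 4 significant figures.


f_alpha = (C_beta - C0) / (C_beta - C_alpha)
f_alpha = (78.5 - 33.4) / (78.5 - 28.4) = 0.9002
m_alpha = f_alpha * m_total = 0.9002 * 3095 = 2786 g


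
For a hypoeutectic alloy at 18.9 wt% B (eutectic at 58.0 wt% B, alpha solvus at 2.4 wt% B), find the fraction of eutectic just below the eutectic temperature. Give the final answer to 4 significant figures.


f_primary = (C_e - C0) / (C_e - C_alpha_max)
f_primary = (58.0 - 18.9) / (58.0 - 2.4)
f_primary = 0.703237
f_eutectic = 1 - 0.703237 = 0.2968


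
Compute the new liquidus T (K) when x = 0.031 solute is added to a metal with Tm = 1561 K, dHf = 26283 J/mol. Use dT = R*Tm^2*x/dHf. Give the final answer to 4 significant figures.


dT = R*Tm^2*x / dHf
dT = 8.314 * 1561^2 * 0.031 / 26283
dT = 23.8948 K
T_new = 1561 - 23.8948 = 1537 K


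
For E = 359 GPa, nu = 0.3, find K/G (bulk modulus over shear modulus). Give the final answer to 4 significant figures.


G = E / (2*(1+nu))
G = 359 / (2*(1+0.3)) = 138.077 GPa
K = E / (3*(1-2*nu))
K = 359 / (3*(1-2*0.3)) = 299.167 GPa
K/G = 299.167 / 138.077 = 2.167


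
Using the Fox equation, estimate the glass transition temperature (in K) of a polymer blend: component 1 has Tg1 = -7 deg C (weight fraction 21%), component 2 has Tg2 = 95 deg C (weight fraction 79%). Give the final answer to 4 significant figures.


1/Tg = w1/Tg1 + w2/Tg2 (in Kelvin)
Tg1 = 266.15 K, Tg2 = 368.15 K
1/Tg = 0.21/266.15 + 0.79/368.15
Tg = 340.7 K


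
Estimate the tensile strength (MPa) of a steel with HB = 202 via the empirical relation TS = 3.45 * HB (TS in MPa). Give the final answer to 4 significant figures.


TS (MPa) = 3.45 * HB
TS = 3.45 * 202
TS = 696.9 MPa


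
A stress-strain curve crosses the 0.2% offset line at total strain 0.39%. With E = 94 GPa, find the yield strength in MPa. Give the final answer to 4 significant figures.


Offset strain = 0.002
Elastic strain at yield = total_strain - offset = 3.9e-03 - 0.002 = 1.9e-03
sigma_y = E * elastic_strain = 94000 * 1.9e-03
sigma_y = 178.6 MPa


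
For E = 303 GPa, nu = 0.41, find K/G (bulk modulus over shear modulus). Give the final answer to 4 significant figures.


G = E / (2*(1+nu))
G = 303 / (2*(1+0.41)) = 107.447 GPa
K = E / (3*(1-2*nu))
K = 303 / (3*(1-2*0.41)) = 561.111 GPa
K/G = 561.111 / 107.447 = 5.222


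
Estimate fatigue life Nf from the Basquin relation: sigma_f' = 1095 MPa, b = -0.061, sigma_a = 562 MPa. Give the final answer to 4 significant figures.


sigma_a = sigma_f' * (2*Nf)^b
2*Nf = (sigma_a / sigma_f')^(1/b)
2*Nf = (562 / 1095)^(1/-0.061)
2*Nf = 56081.1
Nf = 28040 cycles


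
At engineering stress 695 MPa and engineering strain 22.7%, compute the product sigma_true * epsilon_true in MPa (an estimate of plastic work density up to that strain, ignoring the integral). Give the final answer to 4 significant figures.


sigma_true = sigma_eng * (1 + epsilon_eng)
sigma_true = 695 * (1 + 0.227) = 852.765 MPa
epsilon_true = ln(1 + epsilon_eng)
epsilon_true = ln(1 + 0.227) = 0.204572
sigma_true * epsilon_true = 852.765 * 0.204572 = 174.5 MPa


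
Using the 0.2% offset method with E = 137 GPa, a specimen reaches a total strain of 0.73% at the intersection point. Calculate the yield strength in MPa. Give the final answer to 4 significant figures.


Offset strain = 0.002
Elastic strain at yield = total_strain - offset = 7.3e-03 - 0.002 = 5.3e-03
sigma_y = E * elastic_strain = 137000 * 5.3e-03
sigma_y = 726.1 MPa


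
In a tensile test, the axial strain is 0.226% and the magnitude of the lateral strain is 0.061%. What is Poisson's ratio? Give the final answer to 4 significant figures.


nu = -epsilon_lat / epsilon_axial
Lateral strain is contraction (negative), so using magnitudes:
nu = 0.061 / 0.226
nu = 0.2699


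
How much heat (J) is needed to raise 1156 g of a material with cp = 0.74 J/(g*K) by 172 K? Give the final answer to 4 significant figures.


Q = m * cp * dT
Q = 1156 * 0.74 * 172
Q = 147100 J


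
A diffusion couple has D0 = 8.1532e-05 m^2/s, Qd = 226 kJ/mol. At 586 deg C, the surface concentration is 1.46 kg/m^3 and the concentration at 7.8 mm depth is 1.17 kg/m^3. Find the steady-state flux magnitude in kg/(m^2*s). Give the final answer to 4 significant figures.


Step 1: D = D0 * exp(-Qd/(R*T))
T = 586 + 273.15 = 859.15 K
D = 8.1532e-05 * exp(-226e3 / (8.314 * 859.15)) = 1.48072e-18 m^2/s
Step 2: J = D * (C1 - C2) / dx
J = 1.48072e-18 * (1.46 - 1.17) / 7.8e-03
J = 5.505e-17 kg/(m^2*s)


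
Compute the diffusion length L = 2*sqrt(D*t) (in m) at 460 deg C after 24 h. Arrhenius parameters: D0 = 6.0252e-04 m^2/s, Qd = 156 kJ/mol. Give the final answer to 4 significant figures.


Step 1: D = D0 * exp(-Qd/(R*T))
T = 733.15 K
D = 6.0252e-04 * exp(-156e3 / (8.314 * 733.15)) = 4.62444e-15 m^2/s
Step 2: L = 2*sqrt(D*t)
t = 24 h = 86400 s
L = 2*sqrt(4.62444e-15 * 86400) = 3.998e-05 m


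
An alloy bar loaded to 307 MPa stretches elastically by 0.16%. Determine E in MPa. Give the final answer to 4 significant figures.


E = sigma / epsilon
epsilon = 0.16% = 1.6e-03
E = 307 / 1.6e-03
E = 191900 MPa


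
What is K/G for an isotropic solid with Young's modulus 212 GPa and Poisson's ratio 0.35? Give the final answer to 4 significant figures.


G = E / (2*(1+nu))
G = 212 / (2*(1+0.35)) = 78.5185 GPa
K = E / (3*(1-2*nu))
K = 212 / (3*(1-2*0.35)) = 235.556 GPa
K/G = 235.556 / 78.5185 = 3


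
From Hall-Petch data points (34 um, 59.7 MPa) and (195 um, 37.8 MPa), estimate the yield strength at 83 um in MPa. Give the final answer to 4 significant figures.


sigma_y = sigma0 + k / sqrt(d)
1/sqrt(d1) = 1/sqrt(3.4e-05) = 171.499;  1/sqrt(d2) = 71.6115
k = (sigma1 - sigma2) / (1/sqrt(d1) - 1/sqrt(d2)) = (59.7 - 37.8) / (171.499 - 71.6115) = 0.219248 MPa*m^0.5
sigma0 = sigma1 - k/sqrt(d1) = 59.7 - 0.219248*171.499 = 22.0994 MPa
sigma_y(d3) = 22.0994 + 0.219248 / sqrt(8.3e-05) = 46.16 MPa


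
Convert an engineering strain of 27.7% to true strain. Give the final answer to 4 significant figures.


epsilon_true = ln(1 + epsilon_eng)
epsilon_true = ln(1 + 0.277)
epsilon_true = 0.2445


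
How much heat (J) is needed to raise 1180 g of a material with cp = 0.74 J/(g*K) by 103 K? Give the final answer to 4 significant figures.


Q = m * cp * dT
Q = 1180 * 0.74 * 103
Q = 89940 J


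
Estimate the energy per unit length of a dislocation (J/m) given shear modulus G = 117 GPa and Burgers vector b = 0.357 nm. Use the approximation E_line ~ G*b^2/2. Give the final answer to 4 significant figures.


E = G*b^2/2
b = 0.357 nm = 3.57e-10 m
G = 117 GPa = 1.17e+11 Pa
E = 0.5 * 1.17e+11 * (3.57e-10)^2
E = 7.456e-09 J/m


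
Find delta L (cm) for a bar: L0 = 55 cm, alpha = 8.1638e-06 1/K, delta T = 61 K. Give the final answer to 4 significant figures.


dL = L0 * alpha * dT
dL = 55 * 8.1638e-06 * 61
dL = 0.02739 cm


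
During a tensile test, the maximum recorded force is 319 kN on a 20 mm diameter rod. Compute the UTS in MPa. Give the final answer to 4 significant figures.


A0 = pi*(d/2)^2 = pi*(20/2)^2 = 314.159 mm^2
UTS = F_max / A0 = 319*1000 / 314.159
UTS = 1015 MPa


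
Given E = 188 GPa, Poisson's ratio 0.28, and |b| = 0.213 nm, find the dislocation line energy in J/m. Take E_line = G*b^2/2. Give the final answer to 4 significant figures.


Step 1: G = E / (2*(1+nu))
G = 188 / (2*(1+0.28)) = 73.4375 GPa = 7.34375e+10 Pa
Step 2: E_line = G*b^2/2
b = 0.213 nm = 2.13e-10 m
E_line = 0.5 * 7.34375e+10 * (2.13e-10)^2 = 1.666e-09 J/m


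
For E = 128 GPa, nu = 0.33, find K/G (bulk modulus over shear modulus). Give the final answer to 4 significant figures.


G = E / (2*(1+nu))
G = 128 / (2*(1+0.33)) = 48.1203 GPa
K = E / (3*(1-2*nu))
K = 128 / (3*(1-2*0.33)) = 125.49 GPa
K/G = 125.49 / 48.1203 = 2.608


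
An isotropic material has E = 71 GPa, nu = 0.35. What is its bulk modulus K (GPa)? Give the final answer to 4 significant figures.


K = E / (3*(1-2*nu))
K = 71 / (3*(1-2*0.35))
K = 78.89 GPa


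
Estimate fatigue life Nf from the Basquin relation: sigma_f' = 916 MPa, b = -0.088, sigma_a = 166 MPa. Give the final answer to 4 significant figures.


sigma_a = sigma_f' * (2*Nf)^b
2*Nf = (sigma_a / sigma_f')^(1/b)
2*Nf = (166 / 916)^(1/-0.088)
2*Nf = 2.68783e+08
Nf = 1.344e+08 cycles


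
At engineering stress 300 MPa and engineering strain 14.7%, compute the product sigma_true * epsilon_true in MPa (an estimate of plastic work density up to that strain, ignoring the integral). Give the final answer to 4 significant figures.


sigma_true = sigma_eng * (1 + epsilon_eng)
sigma_true = 300 * (1 + 0.147) = 344.1 MPa
epsilon_true = ln(1 + epsilon_eng)
epsilon_true = ln(1 + 0.147) = 0.13715
sigma_true * epsilon_true = 344.1 * 0.13715 = 47.19 MPa


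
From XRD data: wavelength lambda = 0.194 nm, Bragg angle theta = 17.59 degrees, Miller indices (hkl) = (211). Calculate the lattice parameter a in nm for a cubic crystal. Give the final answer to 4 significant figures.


d = lambda / (2*sin(theta))
d = 0.194 / (2*sin(17.59 deg))
d = 0.320976 nm
a = d * sqrt(h^2+k^2+l^2) = 0.320976 * sqrt(6)
a = 0.7862 nm


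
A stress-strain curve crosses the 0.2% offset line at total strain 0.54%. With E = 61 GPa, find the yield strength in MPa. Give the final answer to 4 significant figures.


Offset strain = 0.002
Elastic strain at yield = total_strain - offset = 5.4e-03 - 0.002 = 3.4e-03
sigma_y = E * elastic_strain = 61000 * 3.4e-03
sigma_y = 207.4 MPa


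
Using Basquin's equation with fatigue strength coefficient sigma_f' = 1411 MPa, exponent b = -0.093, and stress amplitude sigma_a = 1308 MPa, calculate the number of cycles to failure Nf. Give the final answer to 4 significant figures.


sigma_a = sigma_f' * (2*Nf)^b
2*Nf = (sigma_a / sigma_f')^(1/b)
2*Nf = (1308 / 1411)^(1/-0.093)
2*Nf = 2.25928
Nf = 1.13 cycles


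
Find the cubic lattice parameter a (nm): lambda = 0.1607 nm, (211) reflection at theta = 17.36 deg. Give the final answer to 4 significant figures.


d = lambda / (2*sin(theta))
d = 0.1607 / (2*sin(17.36 deg))
d = 0.269292 nm
a = d * sqrt(h^2+k^2+l^2) = 0.269292 * sqrt(6)
a = 0.6596 nm


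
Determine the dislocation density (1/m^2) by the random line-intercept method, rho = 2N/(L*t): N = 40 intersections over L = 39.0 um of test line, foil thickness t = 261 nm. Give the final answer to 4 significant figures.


rho = 2N / (L * t)
L = 39.0 um = 3.9e-05 m, t = 261 nm = 2.61e-07 m
rho = 2 * 40 / (3.9e-05 * 2.61e-07)
rho = 7.859e+12 1/m^2


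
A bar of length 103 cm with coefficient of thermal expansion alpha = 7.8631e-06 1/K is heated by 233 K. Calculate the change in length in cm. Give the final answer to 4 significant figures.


dL = L0 * alpha * dT
dL = 103 * 7.8631e-06 * 233
dL = 0.1887 cm


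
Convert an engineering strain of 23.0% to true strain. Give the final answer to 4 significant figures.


epsilon_true = ln(1 + epsilon_eng)
epsilon_true = ln(1 + 0.23)
epsilon_true = 0.207


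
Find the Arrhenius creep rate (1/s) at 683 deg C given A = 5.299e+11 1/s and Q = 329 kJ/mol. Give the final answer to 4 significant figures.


rate = A * exp(-Q / (R*T))
T = 683 + 273.15 = 956.15 K
rate = 5.299e+11 * exp(-329e3 / (8.314 * 956.15))
rate = 5.626e-07 1/s


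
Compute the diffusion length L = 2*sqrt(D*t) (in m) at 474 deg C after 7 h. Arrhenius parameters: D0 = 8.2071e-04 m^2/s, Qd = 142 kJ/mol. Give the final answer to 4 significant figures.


Step 1: D = D0 * exp(-Qd/(R*T))
T = 747.15 K
D = 8.2071e-04 * exp(-142e3 / (8.314 * 747.15)) = 9.69055e-14 m^2/s
Step 2: L = 2*sqrt(D*t)
t = 7 h = 25200 s
L = 2*sqrt(9.69055e-14 * 25200) = 9.883e-05 m


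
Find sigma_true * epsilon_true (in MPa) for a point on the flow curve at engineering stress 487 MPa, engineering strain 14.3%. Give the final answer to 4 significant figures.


sigma_true = sigma_eng * (1 + epsilon_eng)
sigma_true = 487 * (1 + 0.143) = 556.641 MPa
epsilon_true = ln(1 + epsilon_eng)
epsilon_true = ln(1 + 0.143) = 0.133656
sigma_true * epsilon_true = 556.641 * 0.133656 = 74.4 MPa


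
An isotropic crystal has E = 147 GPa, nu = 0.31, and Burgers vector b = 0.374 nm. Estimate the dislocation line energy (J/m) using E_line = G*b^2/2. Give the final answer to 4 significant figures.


Step 1: G = E / (2*(1+nu))
G = 147 / (2*(1+0.31)) = 56.1069 GPa = 5.61069e+10 Pa
Step 2: E_line = G*b^2/2
b = 0.374 nm = 3.74e-10 m
E_line = 0.5 * 5.61069e+10 * (3.74e-10)^2 = 3.924e-09 J/m


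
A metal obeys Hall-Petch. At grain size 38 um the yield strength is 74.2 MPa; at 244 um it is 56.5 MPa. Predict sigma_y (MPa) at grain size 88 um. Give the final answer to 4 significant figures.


sigma_y = sigma0 + k / sqrt(d)
1/sqrt(d1) = 1/sqrt(3.8e-05) = 162.221;  1/sqrt(d2) = 64.0184
k = (sigma1 - sigma2) / (1/sqrt(d1) - 1/sqrt(d2)) = (74.2 - 56.5) / (162.221 - 64.0184) = 0.180239 MPa*m^0.5
sigma0 = sigma1 - k/sqrt(d1) = 74.2 - 0.180239*162.221 = 44.9614 MPa
sigma_y(d3) = 44.9614 + 0.180239 / sqrt(8.8e-05) = 64.17 MPa


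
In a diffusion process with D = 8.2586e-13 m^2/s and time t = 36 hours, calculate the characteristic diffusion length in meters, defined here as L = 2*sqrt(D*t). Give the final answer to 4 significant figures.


t = 36 hr = 129600 s
Diffusion length = 2*sqrt(D*t)
= 2*sqrt(8.2586e-13 * 129600)
= 6.543e-04 m


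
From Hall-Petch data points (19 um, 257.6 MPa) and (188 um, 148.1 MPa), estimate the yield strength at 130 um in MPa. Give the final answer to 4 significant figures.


sigma_y = sigma0 + k / sqrt(d)
1/sqrt(d1) = 1/sqrt(1.9e-05) = 229.416;  1/sqrt(d2) = 72.9325
k = (sigma1 - sigma2) / (1/sqrt(d1) - 1/sqrt(d2)) = (257.6 - 148.1) / (229.416 - 72.9325) = 0.699755 MPa*m^0.5
sigma0 = sigma1 - k/sqrt(d1) = 257.6 - 0.699755*229.416 = 97.0651 MPa
sigma_y(d3) = 97.0651 + 0.699755 / sqrt(1.3e-04) = 158.4 MPa


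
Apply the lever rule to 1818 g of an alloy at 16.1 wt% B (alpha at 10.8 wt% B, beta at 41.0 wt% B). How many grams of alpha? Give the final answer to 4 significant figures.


f_alpha = (C_beta - C0) / (C_beta - C_alpha)
f_alpha = (41.0 - 16.1) / (41.0 - 10.8) = 0.824503
m_alpha = f_alpha * m_total = 0.824503 * 1818 = 1499 g


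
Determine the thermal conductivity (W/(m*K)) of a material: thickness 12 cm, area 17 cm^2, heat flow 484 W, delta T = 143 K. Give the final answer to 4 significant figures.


k = Q*L / (A*dT)
L = 0.12 m, A = 1.7e-03 m^2
k = 484 * 0.12 / (1.7e-03 * 143)
k = 238.9 W/(m*K)


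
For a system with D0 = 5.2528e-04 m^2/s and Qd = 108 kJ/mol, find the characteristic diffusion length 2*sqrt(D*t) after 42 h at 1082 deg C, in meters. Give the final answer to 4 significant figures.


Step 1: D = D0 * exp(-Qd/(R*T))
T = 1355.15 K
D = 5.2528e-04 * exp(-108e3 / (8.314 * 1355.15)) = 3.60869e-08 m^2/s
Step 2: L = 2*sqrt(D*t)
t = 42 h = 151200 s
L = 2*sqrt(3.60869e-08 * 151200) = 0.1477 m


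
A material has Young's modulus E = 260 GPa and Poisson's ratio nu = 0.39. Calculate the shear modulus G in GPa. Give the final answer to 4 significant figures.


G = E / (2*(1+nu))
G = 260 / (2*(1+0.39))
G = 93.53 GPa


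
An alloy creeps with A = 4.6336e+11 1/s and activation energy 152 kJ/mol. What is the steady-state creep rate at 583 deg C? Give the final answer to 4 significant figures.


rate = A * exp(-Q / (R*T))
T = 583 + 273.15 = 856.15 K
rate = 4.6336e+11 * exp(-152e3 / (8.314 * 856.15))
rate = 246.5 1/s


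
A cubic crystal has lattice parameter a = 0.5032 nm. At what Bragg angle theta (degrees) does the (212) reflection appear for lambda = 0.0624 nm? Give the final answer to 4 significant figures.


d = a / sqrt(h^2+k^2+l^2)
d = 0.5032 / sqrt(9) = 0.167733 nm
lambda = 2*d*sin(theta)  =>  sin(theta) = lambda / (2*d)
sin(theta) = 0.0624 / (2 * 0.167733) = 0.18601
theta = 10.72 deg


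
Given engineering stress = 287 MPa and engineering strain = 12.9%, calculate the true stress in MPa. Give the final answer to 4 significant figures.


sigma_true = sigma_eng * (1 + epsilon_eng)
sigma_true = 287 * (1 + 0.129)
sigma_true = 324 MPa


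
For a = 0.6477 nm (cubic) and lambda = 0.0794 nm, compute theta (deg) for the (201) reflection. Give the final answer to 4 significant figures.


d = a / sqrt(h^2+k^2+l^2)
d = 0.6477 / sqrt(5) = 0.28966 nm
lambda = 2*d*sin(theta)  =>  sin(theta) = lambda / (2*d)
sin(theta) = 0.0794 / (2 * 0.28966) = 0.137057
theta = 7.878 deg


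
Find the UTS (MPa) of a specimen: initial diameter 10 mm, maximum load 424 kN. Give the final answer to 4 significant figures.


A0 = pi*(d/2)^2 = pi*(10/2)^2 = 78.5398 mm^2
UTS = F_max / A0 = 424*1000 / 78.5398
UTS = 5399 MPa


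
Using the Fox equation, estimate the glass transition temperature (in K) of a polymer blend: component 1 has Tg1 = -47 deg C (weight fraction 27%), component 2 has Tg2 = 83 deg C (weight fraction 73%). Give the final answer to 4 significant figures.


1/Tg = w1/Tg1 + w2/Tg2 (in Kelvin)
Tg1 = 226.15 K, Tg2 = 356.15 K
1/Tg = 0.27/226.15 + 0.73/356.15
Tg = 308.3 K


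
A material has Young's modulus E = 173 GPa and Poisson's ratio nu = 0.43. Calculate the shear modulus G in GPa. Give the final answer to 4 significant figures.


G = E / (2*(1+nu))
G = 173 / (2*(1+0.43))
G = 60.49 GPa


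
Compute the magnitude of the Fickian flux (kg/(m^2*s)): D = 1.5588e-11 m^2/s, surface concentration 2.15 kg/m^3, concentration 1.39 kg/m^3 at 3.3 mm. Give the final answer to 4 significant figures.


J = -D * (dC/dx) = D * (C1 - C2) / dx
J = 1.5588e-11 * (2.15 - 1.39) / 3.3e-03
J = 3.59e-09 kg/(m^2*s)


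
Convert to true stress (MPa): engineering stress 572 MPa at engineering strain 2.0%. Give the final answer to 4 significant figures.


sigma_true = sigma_eng * (1 + epsilon_eng)
sigma_true = 572 * (1 + 0.02)
sigma_true = 583.4 MPa


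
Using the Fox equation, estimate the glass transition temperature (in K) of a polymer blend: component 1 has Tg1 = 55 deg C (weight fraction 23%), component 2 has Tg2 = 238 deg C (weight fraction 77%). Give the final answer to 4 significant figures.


1/Tg = w1/Tg1 + w2/Tg2 (in Kelvin)
Tg1 = 328.15 K, Tg2 = 511.15 K
1/Tg = 0.23/328.15 + 0.77/511.15
Tg = 453 K


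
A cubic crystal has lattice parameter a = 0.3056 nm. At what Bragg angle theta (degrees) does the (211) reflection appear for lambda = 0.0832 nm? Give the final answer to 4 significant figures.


d = a / sqrt(h^2+k^2+l^2)
d = 0.3056 / sqrt(6) = 0.124761 nm
lambda = 2*d*sin(theta)  =>  sin(theta) = lambda / (2*d)
sin(theta) = 0.0832 / (2 * 0.124761) = 0.333438
theta = 19.48 deg


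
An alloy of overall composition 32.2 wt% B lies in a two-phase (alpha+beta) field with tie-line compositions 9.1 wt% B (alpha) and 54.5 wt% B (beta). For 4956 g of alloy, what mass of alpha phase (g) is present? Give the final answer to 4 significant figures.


f_alpha = (C_beta - C0) / (C_beta - C_alpha)
f_alpha = (54.5 - 32.2) / (54.5 - 9.1) = 0.491189
m_alpha = f_alpha * m_total = 0.491189 * 4956 = 2434 g


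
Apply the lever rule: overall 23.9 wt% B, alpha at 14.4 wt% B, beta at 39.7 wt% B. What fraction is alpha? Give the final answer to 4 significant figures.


f_alpha = (C_beta - C0) / (C_beta - C_alpha)
f_alpha = (39.7 - 23.9) / (39.7 - 14.4)
f_alpha = 0.6245


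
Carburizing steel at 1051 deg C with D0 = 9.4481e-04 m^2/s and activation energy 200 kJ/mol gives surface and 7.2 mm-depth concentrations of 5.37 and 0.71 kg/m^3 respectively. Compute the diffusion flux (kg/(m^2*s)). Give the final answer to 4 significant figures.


Step 1: D = D0 * exp(-Qd/(R*T))
T = 1051 + 273.15 = 1324.15 K
D = 9.4481e-04 * exp(-200e3 / (8.314 * 1324.15)) = 1.21766e-11 m^2/s
Step 2: J = D * (C1 - C2) / dx
J = 1.21766e-11 * (5.37 - 0.71) / 7.2e-03
J = 7.881e-09 kg/(m^2*s)


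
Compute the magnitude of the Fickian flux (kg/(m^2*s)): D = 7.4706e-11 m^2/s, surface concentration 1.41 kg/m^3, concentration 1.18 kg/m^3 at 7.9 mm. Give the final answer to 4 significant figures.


J = -D * (dC/dx) = D * (C1 - C2) / dx
J = 7.4706e-11 * (1.41 - 1.18) / 7.9e-03
J = 2.175e-09 kg/(m^2*s)


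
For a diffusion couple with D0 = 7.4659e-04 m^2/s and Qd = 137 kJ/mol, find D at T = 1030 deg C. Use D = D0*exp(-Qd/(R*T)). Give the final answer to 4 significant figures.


D = D0 * exp(-Qd / (R*T))
T = 1303.15 K
D = 7.4659e-04 * exp(-137e3 / (8.314 * 1303.15))
D = 2.407e-09 m^2/s


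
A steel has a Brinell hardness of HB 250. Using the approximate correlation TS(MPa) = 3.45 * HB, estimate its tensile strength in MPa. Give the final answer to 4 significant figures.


TS (MPa) = 3.45 * HB
TS = 3.45 * 250
TS = 862.5 MPa


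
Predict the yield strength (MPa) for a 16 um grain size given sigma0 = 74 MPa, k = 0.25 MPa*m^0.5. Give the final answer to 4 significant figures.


sigma_y = sigma0 + k / sqrt(d)
d = 16 um = 1.6e-05 m
sigma_y = 74 + 0.25 / sqrt(1.6e-05)
sigma_y = 136.5 MPa


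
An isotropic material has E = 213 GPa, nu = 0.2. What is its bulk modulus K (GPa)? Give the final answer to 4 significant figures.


K = E / (3*(1-2*nu))
K = 213 / (3*(1-2*0.2))
K = 118.3 GPa


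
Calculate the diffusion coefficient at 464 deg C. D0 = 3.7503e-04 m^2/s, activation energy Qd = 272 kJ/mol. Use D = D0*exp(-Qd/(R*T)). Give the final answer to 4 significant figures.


D = D0 * exp(-Qd / (R*T))
T = 737.15 K
D = 3.7503e-04 * exp(-272e3 / (8.314 * 737.15))
D = 1.992e-23 m^2/s


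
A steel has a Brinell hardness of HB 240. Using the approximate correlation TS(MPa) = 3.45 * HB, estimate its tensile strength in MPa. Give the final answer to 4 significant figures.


TS (MPa) = 3.45 * HB
TS = 3.45 * 240
TS = 828 MPa


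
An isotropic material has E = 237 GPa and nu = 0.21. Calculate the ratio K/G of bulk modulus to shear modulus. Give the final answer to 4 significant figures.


G = E / (2*(1+nu))
G = 237 / (2*(1+0.21)) = 97.9339 GPa
K = E / (3*(1-2*nu))
K = 237 / (3*(1-2*0.21)) = 136.207 GPa
K/G = 136.207 / 97.9339 = 1.391


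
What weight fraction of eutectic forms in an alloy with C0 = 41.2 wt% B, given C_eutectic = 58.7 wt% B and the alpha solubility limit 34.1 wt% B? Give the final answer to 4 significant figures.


f_primary = (C_e - C0) / (C_e - C_alpha_max)
f_primary = (58.7 - 41.2) / (58.7 - 34.1)
f_primary = 0.711382
f_eutectic = 1 - 0.711382 = 0.2886


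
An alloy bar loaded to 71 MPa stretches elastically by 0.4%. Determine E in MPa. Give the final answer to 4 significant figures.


E = sigma / epsilon
epsilon = 0.4% = 4e-03
E = 71 / 4e-03
E = 17750 MPa


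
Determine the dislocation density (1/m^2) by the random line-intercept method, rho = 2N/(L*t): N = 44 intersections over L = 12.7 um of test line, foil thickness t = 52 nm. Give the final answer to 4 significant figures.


rho = 2N / (L * t)
L = 12.7 um = 1.27e-05 m, t = 52 nm = 5.2e-08 m
rho = 2 * 44 / (1.27e-05 * 5.2e-08)
rho = 1.333e+14 1/m^2


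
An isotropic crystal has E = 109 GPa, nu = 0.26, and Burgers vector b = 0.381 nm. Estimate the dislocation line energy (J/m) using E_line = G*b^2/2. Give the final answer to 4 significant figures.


Step 1: G = E / (2*(1+nu))
G = 109 / (2*(1+0.26)) = 43.254 GPa = 4.3254e+10 Pa
Step 2: E_line = G*b^2/2
b = 0.381 nm = 3.81e-10 m
E_line = 0.5 * 4.3254e+10 * (3.81e-10)^2 = 3.139e-09 J/m


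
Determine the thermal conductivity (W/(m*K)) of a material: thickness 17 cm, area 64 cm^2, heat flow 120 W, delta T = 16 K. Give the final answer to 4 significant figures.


k = Q*L / (A*dT)
L = 0.17 m, A = 6.4e-03 m^2
k = 120 * 0.17 / (6.4e-03 * 16)
k = 199.2 W/(m*K)


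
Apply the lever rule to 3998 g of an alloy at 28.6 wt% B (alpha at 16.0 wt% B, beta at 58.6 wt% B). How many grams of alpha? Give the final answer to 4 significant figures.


f_alpha = (C_beta - C0) / (C_beta - C_alpha)
f_alpha = (58.6 - 28.6) / (58.6 - 16.0) = 0.704225
m_alpha = f_alpha * m_total = 0.704225 * 3998 = 2815 g


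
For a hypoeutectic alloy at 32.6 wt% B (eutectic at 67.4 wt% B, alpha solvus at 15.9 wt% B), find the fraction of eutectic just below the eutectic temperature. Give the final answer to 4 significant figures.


f_primary = (C_e - C0) / (C_e - C_alpha_max)
f_primary = (67.4 - 32.6) / (67.4 - 15.9)
f_primary = 0.675728
f_eutectic = 1 - 0.675728 = 0.3243


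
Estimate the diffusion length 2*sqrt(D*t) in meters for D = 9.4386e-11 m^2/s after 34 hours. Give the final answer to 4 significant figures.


t = 34 hr = 122400 s
Diffusion length = 2*sqrt(D*t)
= 2*sqrt(9.4386e-11 * 122400)
= 6.798e-03 m


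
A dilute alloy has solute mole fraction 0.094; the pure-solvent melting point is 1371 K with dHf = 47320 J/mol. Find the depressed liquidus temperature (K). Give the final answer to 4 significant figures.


dT = R*Tm^2*x / dHf
dT = 8.314 * 1371^2 * 0.094 / 47320
dT = 31.0433 K
T_new = 1371 - 31.0433 = 1340 K


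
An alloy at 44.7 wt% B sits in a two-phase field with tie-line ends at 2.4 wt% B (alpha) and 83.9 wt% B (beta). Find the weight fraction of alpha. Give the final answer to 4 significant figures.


f_alpha = (C_beta - C0) / (C_beta - C_alpha)
f_alpha = (83.9 - 44.7) / (83.9 - 2.4)
f_alpha = 0.481


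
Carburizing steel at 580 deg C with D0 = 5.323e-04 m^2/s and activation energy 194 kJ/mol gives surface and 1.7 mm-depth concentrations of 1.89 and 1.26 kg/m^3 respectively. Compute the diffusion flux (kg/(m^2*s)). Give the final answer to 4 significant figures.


Step 1: D = D0 * exp(-Qd/(R*T))
T = 580 + 273.15 = 853.15 K
D = 5.323e-04 * exp(-194e3 / (8.314 * 853.15)) = 7.04623e-16 m^2/s
Step 2: J = D * (C1 - C2) / dx
J = 7.04623e-16 * (1.89 - 1.26) / 1.7e-03
J = 2.611e-13 kg/(m^2*s)


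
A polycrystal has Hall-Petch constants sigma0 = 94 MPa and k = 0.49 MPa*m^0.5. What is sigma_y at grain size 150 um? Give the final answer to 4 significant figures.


sigma_y = sigma0 + k / sqrt(d)
d = 150 um = 1.5e-04 m
sigma_y = 94 + 0.49 / sqrt(1.5e-04)
sigma_y = 134 MPa


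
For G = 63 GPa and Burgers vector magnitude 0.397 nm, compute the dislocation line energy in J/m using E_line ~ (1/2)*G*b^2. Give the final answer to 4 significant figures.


E = G*b^2/2
b = 0.397 nm = 3.97e-10 m
G = 63 GPa = 6.3e+10 Pa
E = 0.5 * 6.3e+10 * (3.97e-10)^2
E = 4.965e-09 J/m


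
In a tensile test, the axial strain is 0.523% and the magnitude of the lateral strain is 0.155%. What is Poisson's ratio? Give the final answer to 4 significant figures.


nu = -epsilon_lat / epsilon_axial
Lateral strain is contraction (negative), so using magnitudes:
nu = 0.155 / 0.523
nu = 0.2964


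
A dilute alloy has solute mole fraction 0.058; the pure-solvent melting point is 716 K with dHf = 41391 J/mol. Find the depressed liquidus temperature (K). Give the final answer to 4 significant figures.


dT = R*Tm^2*x / dHf
dT = 8.314 * 716^2 * 0.058 / 41391
dT = 5.97253 K
T_new = 716 - 5.97253 = 710 K
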